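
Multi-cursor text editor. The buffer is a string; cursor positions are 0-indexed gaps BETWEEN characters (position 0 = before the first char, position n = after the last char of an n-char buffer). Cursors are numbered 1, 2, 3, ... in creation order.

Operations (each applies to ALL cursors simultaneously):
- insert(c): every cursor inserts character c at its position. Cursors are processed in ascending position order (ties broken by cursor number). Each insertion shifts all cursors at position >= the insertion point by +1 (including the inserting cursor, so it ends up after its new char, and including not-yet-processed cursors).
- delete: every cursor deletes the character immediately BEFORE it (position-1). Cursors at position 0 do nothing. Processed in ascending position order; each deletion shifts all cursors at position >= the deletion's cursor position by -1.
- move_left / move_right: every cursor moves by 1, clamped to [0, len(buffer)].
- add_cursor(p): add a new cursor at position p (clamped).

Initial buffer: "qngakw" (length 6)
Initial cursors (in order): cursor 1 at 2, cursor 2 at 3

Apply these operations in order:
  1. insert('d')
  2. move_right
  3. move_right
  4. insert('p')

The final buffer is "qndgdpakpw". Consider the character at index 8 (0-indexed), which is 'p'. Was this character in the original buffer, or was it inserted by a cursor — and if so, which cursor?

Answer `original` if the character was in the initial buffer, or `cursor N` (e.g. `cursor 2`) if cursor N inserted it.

Answer: cursor 2

Derivation:
After op 1 (insert('d')): buffer="qndgdakw" (len 8), cursors c1@3 c2@5, authorship ..1.2...
After op 2 (move_right): buffer="qndgdakw" (len 8), cursors c1@4 c2@6, authorship ..1.2...
After op 3 (move_right): buffer="qndgdakw" (len 8), cursors c1@5 c2@7, authorship ..1.2...
After op 4 (insert('p')): buffer="qndgdpakpw" (len 10), cursors c1@6 c2@9, authorship ..1.21..2.
Authorship (.=original, N=cursor N): . . 1 . 2 1 . . 2 .
Index 8: author = 2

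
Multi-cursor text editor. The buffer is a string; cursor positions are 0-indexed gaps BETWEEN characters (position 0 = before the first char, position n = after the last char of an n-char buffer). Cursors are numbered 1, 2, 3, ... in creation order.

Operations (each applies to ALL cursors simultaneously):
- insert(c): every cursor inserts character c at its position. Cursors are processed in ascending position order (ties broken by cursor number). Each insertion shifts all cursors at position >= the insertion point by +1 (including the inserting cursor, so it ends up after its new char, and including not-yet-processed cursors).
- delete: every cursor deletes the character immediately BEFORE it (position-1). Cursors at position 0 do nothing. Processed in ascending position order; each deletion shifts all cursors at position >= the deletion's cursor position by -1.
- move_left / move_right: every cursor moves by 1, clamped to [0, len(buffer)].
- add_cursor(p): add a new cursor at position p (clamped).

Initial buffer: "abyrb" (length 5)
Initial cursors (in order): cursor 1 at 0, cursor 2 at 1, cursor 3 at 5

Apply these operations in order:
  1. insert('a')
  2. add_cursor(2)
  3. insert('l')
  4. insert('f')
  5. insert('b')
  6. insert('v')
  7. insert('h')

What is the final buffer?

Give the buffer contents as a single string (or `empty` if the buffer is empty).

Answer: alfbvhalfbvhalfbvhbyrbalfbvh

Derivation:
After op 1 (insert('a')): buffer="aaabyrba" (len 8), cursors c1@1 c2@3 c3@8, authorship 1.2....3
After op 2 (add_cursor(2)): buffer="aaabyrba" (len 8), cursors c1@1 c4@2 c2@3 c3@8, authorship 1.2....3
After op 3 (insert('l')): buffer="alalalbyrbal" (len 12), cursors c1@2 c4@4 c2@6 c3@12, authorship 11.422....33
After op 4 (insert('f')): buffer="alfalfalfbyrbalf" (len 16), cursors c1@3 c4@6 c2@9 c3@16, authorship 111.44222....333
After op 5 (insert('b')): buffer="alfbalfbalfbbyrbalfb" (len 20), cursors c1@4 c4@8 c2@12 c3@20, authorship 1111.4442222....3333
After op 6 (insert('v')): buffer="alfbvalfbvalfbvbyrbalfbv" (len 24), cursors c1@5 c4@10 c2@15 c3@24, authorship 11111.444422222....33333
After op 7 (insert('h')): buffer="alfbvhalfbvhalfbvhbyrbalfbvh" (len 28), cursors c1@6 c4@12 c2@18 c3@28, authorship 111111.44444222222....333333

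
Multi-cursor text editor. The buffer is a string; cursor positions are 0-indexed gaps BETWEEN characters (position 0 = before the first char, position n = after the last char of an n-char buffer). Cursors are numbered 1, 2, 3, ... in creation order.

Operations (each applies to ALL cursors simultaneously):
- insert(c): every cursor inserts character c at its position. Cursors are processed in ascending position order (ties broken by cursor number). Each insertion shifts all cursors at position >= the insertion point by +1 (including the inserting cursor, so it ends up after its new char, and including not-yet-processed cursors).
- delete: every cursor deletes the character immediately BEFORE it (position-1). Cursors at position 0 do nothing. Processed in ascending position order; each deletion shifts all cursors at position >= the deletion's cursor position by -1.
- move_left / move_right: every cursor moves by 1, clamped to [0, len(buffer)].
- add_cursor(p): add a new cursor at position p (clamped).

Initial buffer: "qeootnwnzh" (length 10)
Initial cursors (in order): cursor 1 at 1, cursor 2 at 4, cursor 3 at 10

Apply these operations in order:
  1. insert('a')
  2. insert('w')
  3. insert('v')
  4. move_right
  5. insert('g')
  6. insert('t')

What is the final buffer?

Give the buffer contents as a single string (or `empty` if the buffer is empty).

Answer: qawvegtooawvtgtnwnzhawvgt

Derivation:
After op 1 (insert('a')): buffer="qaeooatnwnzha" (len 13), cursors c1@2 c2@6 c3@13, authorship .1...2......3
After op 2 (insert('w')): buffer="qaweooawtnwnzhaw" (len 16), cursors c1@3 c2@8 c3@16, authorship .11...22......33
After op 3 (insert('v')): buffer="qawveooawvtnwnzhawv" (len 19), cursors c1@4 c2@10 c3@19, authorship .111...222......333
After op 4 (move_right): buffer="qawveooawvtnwnzhawv" (len 19), cursors c1@5 c2@11 c3@19, authorship .111...222......333
After op 5 (insert('g')): buffer="qawvegooawvtgnwnzhawvg" (len 22), cursors c1@6 c2@13 c3@22, authorship .111.1..222.2.....3333
After op 6 (insert('t')): buffer="qawvegtooawvtgtnwnzhawvgt" (len 25), cursors c1@7 c2@15 c3@25, authorship .111.11..222.22.....33333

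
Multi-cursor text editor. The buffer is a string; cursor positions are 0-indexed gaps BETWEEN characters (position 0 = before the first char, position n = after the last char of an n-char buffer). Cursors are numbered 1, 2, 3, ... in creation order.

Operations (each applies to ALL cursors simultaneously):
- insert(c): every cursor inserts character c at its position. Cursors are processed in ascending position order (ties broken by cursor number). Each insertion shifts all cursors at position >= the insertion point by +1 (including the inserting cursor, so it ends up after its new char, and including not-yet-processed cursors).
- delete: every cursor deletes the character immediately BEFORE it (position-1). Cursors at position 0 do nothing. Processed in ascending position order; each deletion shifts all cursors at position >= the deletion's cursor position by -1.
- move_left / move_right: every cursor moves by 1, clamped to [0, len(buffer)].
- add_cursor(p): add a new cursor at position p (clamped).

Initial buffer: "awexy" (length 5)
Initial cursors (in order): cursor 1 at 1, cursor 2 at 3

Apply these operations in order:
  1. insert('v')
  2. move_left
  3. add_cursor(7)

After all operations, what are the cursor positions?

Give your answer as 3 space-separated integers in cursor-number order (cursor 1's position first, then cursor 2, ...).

Answer: 1 4 7

Derivation:
After op 1 (insert('v')): buffer="avwevxy" (len 7), cursors c1@2 c2@5, authorship .1..2..
After op 2 (move_left): buffer="avwevxy" (len 7), cursors c1@1 c2@4, authorship .1..2..
After op 3 (add_cursor(7)): buffer="avwevxy" (len 7), cursors c1@1 c2@4 c3@7, authorship .1..2..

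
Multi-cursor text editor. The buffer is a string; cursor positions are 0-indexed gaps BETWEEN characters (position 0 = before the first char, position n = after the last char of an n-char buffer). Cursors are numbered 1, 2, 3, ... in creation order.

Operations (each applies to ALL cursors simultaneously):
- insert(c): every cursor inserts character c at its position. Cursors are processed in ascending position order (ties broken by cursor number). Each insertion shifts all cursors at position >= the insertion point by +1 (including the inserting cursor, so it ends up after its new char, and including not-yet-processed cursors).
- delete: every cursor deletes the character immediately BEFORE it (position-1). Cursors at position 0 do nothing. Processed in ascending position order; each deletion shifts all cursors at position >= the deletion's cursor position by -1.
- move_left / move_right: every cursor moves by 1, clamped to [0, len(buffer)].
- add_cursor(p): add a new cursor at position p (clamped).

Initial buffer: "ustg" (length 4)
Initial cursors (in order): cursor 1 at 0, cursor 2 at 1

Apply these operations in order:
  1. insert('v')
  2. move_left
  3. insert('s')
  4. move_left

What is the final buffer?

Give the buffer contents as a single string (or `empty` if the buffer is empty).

Answer: svusvstg

Derivation:
After op 1 (insert('v')): buffer="vuvstg" (len 6), cursors c1@1 c2@3, authorship 1.2...
After op 2 (move_left): buffer="vuvstg" (len 6), cursors c1@0 c2@2, authorship 1.2...
After op 3 (insert('s')): buffer="svusvstg" (len 8), cursors c1@1 c2@4, authorship 11.22...
After op 4 (move_left): buffer="svusvstg" (len 8), cursors c1@0 c2@3, authorship 11.22...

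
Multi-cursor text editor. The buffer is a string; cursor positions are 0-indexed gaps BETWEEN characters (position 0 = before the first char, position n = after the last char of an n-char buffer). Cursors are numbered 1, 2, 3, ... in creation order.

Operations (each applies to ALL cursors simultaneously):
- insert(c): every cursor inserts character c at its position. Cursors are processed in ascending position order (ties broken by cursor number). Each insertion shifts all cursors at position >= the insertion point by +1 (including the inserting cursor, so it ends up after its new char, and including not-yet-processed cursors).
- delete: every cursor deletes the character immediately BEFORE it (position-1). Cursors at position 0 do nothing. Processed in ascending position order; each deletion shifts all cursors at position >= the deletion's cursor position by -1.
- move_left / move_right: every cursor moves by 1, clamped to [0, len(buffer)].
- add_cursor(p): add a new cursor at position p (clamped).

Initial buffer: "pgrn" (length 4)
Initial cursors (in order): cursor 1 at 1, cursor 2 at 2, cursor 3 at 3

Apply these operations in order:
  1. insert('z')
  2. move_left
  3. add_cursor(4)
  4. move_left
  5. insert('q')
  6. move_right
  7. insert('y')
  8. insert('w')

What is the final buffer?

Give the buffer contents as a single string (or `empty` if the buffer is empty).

Answer: qpywzqgywqzywqrywzn

Derivation:
After op 1 (insert('z')): buffer="pzgzrzn" (len 7), cursors c1@2 c2@4 c3@6, authorship .1.2.3.
After op 2 (move_left): buffer="pzgzrzn" (len 7), cursors c1@1 c2@3 c3@5, authorship .1.2.3.
After op 3 (add_cursor(4)): buffer="pzgzrzn" (len 7), cursors c1@1 c2@3 c4@4 c3@5, authorship .1.2.3.
After op 4 (move_left): buffer="pzgzrzn" (len 7), cursors c1@0 c2@2 c4@3 c3@4, authorship .1.2.3.
After op 5 (insert('q')): buffer="qpzqgqzqrzn" (len 11), cursors c1@1 c2@4 c4@6 c3@8, authorship 1.12.423.3.
After op 6 (move_right): buffer="qpzqgqzqrzn" (len 11), cursors c1@2 c2@5 c4@7 c3@9, authorship 1.12.423.3.
After op 7 (insert('y')): buffer="qpyzqgyqzyqryzn" (len 15), cursors c1@3 c2@7 c4@10 c3@13, authorship 1.112.24243.33.
After op 8 (insert('w')): buffer="qpywzqgywqzywqrywzn" (len 19), cursors c1@4 c2@9 c4@13 c3@17, authorship 1.1112.2242443.333.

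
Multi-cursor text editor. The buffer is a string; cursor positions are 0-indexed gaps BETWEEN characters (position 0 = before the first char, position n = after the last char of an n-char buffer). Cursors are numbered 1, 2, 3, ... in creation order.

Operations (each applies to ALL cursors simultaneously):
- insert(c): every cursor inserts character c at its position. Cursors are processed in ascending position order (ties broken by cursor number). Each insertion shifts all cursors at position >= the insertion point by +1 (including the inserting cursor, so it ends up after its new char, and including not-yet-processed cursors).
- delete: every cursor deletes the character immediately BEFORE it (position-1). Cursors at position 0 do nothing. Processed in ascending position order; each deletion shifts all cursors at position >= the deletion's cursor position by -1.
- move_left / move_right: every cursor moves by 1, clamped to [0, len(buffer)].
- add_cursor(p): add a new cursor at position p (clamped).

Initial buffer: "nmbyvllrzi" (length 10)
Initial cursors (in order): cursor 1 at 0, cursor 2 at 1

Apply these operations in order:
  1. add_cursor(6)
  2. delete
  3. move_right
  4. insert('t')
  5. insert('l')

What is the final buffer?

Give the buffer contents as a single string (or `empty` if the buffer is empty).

After op 1 (add_cursor(6)): buffer="nmbyvllrzi" (len 10), cursors c1@0 c2@1 c3@6, authorship ..........
After op 2 (delete): buffer="mbyvlrzi" (len 8), cursors c1@0 c2@0 c3@4, authorship ........
After op 3 (move_right): buffer="mbyvlrzi" (len 8), cursors c1@1 c2@1 c3@5, authorship ........
After op 4 (insert('t')): buffer="mttbyvltrzi" (len 11), cursors c1@3 c2@3 c3@8, authorship .12....3...
After op 5 (insert('l')): buffer="mttllbyvltlrzi" (len 14), cursors c1@5 c2@5 c3@11, authorship .1212....33...

Answer: mttllbyvltlrzi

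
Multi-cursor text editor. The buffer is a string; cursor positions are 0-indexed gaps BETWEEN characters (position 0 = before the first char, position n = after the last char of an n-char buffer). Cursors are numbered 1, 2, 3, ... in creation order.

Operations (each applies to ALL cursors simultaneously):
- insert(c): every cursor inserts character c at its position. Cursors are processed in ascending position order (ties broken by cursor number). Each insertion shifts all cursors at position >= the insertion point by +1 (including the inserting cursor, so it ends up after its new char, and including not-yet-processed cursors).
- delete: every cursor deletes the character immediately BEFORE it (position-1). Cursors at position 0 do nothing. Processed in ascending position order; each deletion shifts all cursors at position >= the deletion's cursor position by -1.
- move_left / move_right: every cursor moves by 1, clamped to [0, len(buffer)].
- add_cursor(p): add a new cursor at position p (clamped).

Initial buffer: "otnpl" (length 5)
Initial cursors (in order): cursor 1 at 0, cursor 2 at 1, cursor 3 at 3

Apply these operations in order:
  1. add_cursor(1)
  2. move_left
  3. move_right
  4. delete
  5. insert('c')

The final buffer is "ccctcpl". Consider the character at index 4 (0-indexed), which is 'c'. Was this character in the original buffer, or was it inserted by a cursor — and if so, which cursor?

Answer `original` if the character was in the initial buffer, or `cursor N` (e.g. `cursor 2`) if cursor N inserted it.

Answer: cursor 3

Derivation:
After op 1 (add_cursor(1)): buffer="otnpl" (len 5), cursors c1@0 c2@1 c4@1 c3@3, authorship .....
After op 2 (move_left): buffer="otnpl" (len 5), cursors c1@0 c2@0 c4@0 c3@2, authorship .....
After op 3 (move_right): buffer="otnpl" (len 5), cursors c1@1 c2@1 c4@1 c3@3, authorship .....
After op 4 (delete): buffer="tpl" (len 3), cursors c1@0 c2@0 c4@0 c3@1, authorship ...
After op 5 (insert('c')): buffer="ccctcpl" (len 7), cursors c1@3 c2@3 c4@3 c3@5, authorship 124.3..
Authorship (.=original, N=cursor N): 1 2 4 . 3 . .
Index 4: author = 3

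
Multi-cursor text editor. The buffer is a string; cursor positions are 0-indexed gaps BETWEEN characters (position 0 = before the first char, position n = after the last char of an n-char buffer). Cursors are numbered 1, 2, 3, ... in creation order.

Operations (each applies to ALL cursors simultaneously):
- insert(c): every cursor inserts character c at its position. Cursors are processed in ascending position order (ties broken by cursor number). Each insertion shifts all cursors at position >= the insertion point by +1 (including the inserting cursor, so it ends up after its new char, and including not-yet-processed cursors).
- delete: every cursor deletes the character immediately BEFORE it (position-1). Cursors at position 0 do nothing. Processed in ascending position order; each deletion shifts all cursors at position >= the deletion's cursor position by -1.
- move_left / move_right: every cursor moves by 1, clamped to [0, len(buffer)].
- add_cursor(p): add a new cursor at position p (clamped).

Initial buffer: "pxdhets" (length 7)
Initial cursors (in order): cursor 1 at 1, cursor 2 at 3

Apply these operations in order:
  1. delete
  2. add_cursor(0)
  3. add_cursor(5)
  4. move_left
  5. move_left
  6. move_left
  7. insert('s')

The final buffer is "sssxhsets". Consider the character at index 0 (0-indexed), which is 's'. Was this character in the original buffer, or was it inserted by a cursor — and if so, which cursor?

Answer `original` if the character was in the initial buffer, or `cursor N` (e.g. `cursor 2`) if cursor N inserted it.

Answer: cursor 1

Derivation:
After op 1 (delete): buffer="xhets" (len 5), cursors c1@0 c2@1, authorship .....
After op 2 (add_cursor(0)): buffer="xhets" (len 5), cursors c1@0 c3@0 c2@1, authorship .....
After op 3 (add_cursor(5)): buffer="xhets" (len 5), cursors c1@0 c3@0 c2@1 c4@5, authorship .....
After op 4 (move_left): buffer="xhets" (len 5), cursors c1@0 c2@0 c3@0 c4@4, authorship .....
After op 5 (move_left): buffer="xhets" (len 5), cursors c1@0 c2@0 c3@0 c4@3, authorship .....
After op 6 (move_left): buffer="xhets" (len 5), cursors c1@0 c2@0 c3@0 c4@2, authorship .....
After op 7 (insert('s')): buffer="sssxhsets" (len 9), cursors c1@3 c2@3 c3@3 c4@6, authorship 123..4...
Authorship (.=original, N=cursor N): 1 2 3 . . 4 . . .
Index 0: author = 1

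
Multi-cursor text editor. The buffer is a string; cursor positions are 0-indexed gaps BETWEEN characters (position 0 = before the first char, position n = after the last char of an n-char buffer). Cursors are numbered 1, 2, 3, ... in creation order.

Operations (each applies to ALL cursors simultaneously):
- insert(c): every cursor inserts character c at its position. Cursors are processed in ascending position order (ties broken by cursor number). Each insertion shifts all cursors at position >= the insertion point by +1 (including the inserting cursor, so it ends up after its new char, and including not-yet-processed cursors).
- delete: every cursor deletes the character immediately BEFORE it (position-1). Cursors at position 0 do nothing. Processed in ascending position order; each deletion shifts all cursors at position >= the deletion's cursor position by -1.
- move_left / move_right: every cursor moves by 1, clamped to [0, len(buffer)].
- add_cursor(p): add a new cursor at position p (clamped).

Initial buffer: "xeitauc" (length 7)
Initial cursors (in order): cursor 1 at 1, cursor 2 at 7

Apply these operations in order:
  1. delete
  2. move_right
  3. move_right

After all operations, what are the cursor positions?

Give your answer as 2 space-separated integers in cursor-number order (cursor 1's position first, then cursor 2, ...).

Answer: 2 5

Derivation:
After op 1 (delete): buffer="eitau" (len 5), cursors c1@0 c2@5, authorship .....
After op 2 (move_right): buffer="eitau" (len 5), cursors c1@1 c2@5, authorship .....
After op 3 (move_right): buffer="eitau" (len 5), cursors c1@2 c2@5, authorship .....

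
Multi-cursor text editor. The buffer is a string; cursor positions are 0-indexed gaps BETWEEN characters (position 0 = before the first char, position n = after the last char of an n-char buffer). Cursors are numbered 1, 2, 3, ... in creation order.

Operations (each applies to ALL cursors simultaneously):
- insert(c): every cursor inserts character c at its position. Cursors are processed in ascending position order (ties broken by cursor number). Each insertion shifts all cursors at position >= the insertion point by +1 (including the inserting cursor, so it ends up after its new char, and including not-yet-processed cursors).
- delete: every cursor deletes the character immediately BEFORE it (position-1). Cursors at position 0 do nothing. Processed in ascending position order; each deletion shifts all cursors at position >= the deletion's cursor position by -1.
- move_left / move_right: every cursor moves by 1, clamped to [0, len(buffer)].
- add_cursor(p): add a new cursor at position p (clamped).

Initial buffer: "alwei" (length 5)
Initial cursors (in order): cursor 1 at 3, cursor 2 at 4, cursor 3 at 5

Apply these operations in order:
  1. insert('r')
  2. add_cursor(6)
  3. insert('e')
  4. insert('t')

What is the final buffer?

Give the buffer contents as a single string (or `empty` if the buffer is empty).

Answer: alwretereettiret

Derivation:
After op 1 (insert('r')): buffer="alwrerir" (len 8), cursors c1@4 c2@6 c3@8, authorship ...1.2.3
After op 2 (add_cursor(6)): buffer="alwrerir" (len 8), cursors c1@4 c2@6 c4@6 c3@8, authorship ...1.2.3
After op 3 (insert('e')): buffer="alwreereeire" (len 12), cursors c1@5 c2@9 c4@9 c3@12, authorship ...11.224.33
After op 4 (insert('t')): buffer="alwretereettiret" (len 16), cursors c1@6 c2@12 c4@12 c3@16, authorship ...111.22424.333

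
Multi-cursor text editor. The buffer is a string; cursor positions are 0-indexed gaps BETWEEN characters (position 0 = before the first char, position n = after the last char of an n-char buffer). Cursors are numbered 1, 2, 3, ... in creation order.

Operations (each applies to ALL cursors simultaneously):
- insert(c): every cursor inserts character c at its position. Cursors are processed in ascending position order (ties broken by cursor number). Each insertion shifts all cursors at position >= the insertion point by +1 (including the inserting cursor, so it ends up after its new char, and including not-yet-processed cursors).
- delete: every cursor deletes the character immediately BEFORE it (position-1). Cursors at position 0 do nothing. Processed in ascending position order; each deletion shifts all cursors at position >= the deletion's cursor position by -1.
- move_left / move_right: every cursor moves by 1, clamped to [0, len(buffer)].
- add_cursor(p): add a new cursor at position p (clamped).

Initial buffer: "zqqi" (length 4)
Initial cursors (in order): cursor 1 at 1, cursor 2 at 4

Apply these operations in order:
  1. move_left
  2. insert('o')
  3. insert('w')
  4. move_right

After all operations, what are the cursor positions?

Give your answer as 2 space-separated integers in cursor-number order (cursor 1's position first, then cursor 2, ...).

After op 1 (move_left): buffer="zqqi" (len 4), cursors c1@0 c2@3, authorship ....
After op 2 (insert('o')): buffer="ozqqoi" (len 6), cursors c1@1 c2@5, authorship 1...2.
After op 3 (insert('w')): buffer="owzqqowi" (len 8), cursors c1@2 c2@7, authorship 11...22.
After op 4 (move_right): buffer="owzqqowi" (len 8), cursors c1@3 c2@8, authorship 11...22.

Answer: 3 8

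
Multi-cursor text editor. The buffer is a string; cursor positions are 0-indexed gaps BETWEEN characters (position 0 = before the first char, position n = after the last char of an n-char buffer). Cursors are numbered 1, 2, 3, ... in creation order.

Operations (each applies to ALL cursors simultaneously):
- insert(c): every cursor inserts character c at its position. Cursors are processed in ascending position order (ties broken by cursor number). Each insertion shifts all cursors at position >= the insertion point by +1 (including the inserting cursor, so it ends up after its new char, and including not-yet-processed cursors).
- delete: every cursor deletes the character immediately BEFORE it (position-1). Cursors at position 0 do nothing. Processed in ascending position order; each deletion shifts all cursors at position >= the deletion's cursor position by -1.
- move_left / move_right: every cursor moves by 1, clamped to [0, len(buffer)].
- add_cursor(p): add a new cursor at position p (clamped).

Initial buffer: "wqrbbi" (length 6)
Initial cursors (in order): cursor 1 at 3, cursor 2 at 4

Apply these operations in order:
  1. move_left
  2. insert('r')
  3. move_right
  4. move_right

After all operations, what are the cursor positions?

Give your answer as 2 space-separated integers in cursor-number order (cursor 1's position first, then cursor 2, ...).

After op 1 (move_left): buffer="wqrbbi" (len 6), cursors c1@2 c2@3, authorship ......
After op 2 (insert('r')): buffer="wqrrrbbi" (len 8), cursors c1@3 c2@5, authorship ..1.2...
After op 3 (move_right): buffer="wqrrrbbi" (len 8), cursors c1@4 c2@6, authorship ..1.2...
After op 4 (move_right): buffer="wqrrrbbi" (len 8), cursors c1@5 c2@7, authorship ..1.2...

Answer: 5 7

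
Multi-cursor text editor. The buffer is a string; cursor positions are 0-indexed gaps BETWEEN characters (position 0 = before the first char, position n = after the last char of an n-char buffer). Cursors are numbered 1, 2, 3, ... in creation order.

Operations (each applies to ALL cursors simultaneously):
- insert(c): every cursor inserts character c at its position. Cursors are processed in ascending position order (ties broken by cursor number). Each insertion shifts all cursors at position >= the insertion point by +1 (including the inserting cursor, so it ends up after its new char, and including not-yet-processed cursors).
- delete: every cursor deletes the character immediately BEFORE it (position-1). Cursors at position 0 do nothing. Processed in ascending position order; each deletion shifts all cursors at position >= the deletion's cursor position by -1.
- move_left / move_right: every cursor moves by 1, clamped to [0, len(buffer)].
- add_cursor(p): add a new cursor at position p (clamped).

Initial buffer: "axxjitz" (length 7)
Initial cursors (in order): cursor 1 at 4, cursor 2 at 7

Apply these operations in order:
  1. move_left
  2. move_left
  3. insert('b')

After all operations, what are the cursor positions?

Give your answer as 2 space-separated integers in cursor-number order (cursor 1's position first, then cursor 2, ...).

After op 1 (move_left): buffer="axxjitz" (len 7), cursors c1@3 c2@6, authorship .......
After op 2 (move_left): buffer="axxjitz" (len 7), cursors c1@2 c2@5, authorship .......
After op 3 (insert('b')): buffer="axbxjibtz" (len 9), cursors c1@3 c2@7, authorship ..1...2..

Answer: 3 7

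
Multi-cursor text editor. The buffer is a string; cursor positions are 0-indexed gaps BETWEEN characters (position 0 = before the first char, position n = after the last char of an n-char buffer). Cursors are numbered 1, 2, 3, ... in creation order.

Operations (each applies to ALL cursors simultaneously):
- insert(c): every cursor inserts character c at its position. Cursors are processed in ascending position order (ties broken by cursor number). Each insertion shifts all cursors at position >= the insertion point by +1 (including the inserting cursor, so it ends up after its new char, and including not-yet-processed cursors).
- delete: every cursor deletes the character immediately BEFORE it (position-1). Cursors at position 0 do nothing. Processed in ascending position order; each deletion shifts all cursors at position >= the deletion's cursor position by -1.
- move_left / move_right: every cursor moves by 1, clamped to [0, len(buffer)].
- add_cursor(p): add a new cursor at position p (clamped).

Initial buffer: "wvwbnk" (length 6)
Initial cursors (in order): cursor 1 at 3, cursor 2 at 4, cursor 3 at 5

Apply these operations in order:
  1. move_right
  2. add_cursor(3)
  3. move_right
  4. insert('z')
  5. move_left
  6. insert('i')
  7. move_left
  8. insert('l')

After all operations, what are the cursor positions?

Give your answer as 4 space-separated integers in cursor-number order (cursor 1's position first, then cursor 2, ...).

After op 1 (move_right): buffer="wvwbnk" (len 6), cursors c1@4 c2@5 c3@6, authorship ......
After op 2 (add_cursor(3)): buffer="wvwbnk" (len 6), cursors c4@3 c1@4 c2@5 c3@6, authorship ......
After op 3 (move_right): buffer="wvwbnk" (len 6), cursors c4@4 c1@5 c2@6 c3@6, authorship ......
After op 4 (insert('z')): buffer="wvwbznzkzz" (len 10), cursors c4@5 c1@7 c2@10 c3@10, authorship ....4.1.23
After op 5 (move_left): buffer="wvwbznzkzz" (len 10), cursors c4@4 c1@6 c2@9 c3@9, authorship ....4.1.23
After op 6 (insert('i')): buffer="wvwbiznizkziiz" (len 14), cursors c4@5 c1@8 c2@13 c3@13, authorship ....44.11.2233
After op 7 (move_left): buffer="wvwbiznizkziiz" (len 14), cursors c4@4 c1@7 c2@12 c3@12, authorship ....44.11.2233
After op 8 (insert('l')): buffer="wvwbliznlizkzilliz" (len 18), cursors c4@5 c1@9 c2@16 c3@16, authorship ....444.111.222333

Answer: 9 16 16 5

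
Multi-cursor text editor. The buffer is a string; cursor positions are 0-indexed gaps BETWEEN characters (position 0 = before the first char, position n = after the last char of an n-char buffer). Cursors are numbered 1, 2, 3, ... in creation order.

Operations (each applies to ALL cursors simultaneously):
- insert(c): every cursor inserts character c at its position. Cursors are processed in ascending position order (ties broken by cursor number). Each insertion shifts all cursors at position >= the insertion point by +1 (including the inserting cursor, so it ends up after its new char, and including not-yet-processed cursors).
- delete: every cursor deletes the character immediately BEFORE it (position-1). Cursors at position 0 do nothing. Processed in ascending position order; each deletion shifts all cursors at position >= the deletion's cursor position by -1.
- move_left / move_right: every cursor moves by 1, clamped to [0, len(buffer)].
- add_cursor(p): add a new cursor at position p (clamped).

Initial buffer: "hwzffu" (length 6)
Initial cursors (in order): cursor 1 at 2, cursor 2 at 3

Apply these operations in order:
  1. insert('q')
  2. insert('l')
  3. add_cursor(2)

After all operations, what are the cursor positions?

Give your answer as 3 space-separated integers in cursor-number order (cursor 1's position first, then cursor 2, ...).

Answer: 4 7 2

Derivation:
After op 1 (insert('q')): buffer="hwqzqffu" (len 8), cursors c1@3 c2@5, authorship ..1.2...
After op 2 (insert('l')): buffer="hwqlzqlffu" (len 10), cursors c1@4 c2@7, authorship ..11.22...
After op 3 (add_cursor(2)): buffer="hwqlzqlffu" (len 10), cursors c3@2 c1@4 c2@7, authorship ..11.22...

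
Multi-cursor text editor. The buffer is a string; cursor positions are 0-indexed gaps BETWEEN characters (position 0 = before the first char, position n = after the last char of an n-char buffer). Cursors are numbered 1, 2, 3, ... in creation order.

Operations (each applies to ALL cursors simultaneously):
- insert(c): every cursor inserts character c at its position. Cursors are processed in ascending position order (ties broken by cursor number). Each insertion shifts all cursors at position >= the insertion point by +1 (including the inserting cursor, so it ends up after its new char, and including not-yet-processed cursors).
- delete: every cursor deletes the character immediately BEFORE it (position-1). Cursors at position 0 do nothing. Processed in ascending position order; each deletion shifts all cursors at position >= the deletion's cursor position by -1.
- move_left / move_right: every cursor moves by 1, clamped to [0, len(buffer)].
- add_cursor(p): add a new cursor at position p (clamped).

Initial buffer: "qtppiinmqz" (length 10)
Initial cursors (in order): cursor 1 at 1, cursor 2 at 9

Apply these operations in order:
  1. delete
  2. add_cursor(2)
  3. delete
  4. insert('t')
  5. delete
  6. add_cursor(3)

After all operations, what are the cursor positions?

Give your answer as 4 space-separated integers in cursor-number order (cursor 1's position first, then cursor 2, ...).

After op 1 (delete): buffer="tppiinmz" (len 8), cursors c1@0 c2@7, authorship ........
After op 2 (add_cursor(2)): buffer="tppiinmz" (len 8), cursors c1@0 c3@2 c2@7, authorship ........
After op 3 (delete): buffer="tpiinz" (len 6), cursors c1@0 c3@1 c2@5, authorship ......
After op 4 (insert('t')): buffer="tttpiintz" (len 9), cursors c1@1 c3@3 c2@8, authorship 1.3....2.
After op 5 (delete): buffer="tpiinz" (len 6), cursors c1@0 c3@1 c2@5, authorship ......
After op 6 (add_cursor(3)): buffer="tpiinz" (len 6), cursors c1@0 c3@1 c4@3 c2@5, authorship ......

Answer: 0 5 1 3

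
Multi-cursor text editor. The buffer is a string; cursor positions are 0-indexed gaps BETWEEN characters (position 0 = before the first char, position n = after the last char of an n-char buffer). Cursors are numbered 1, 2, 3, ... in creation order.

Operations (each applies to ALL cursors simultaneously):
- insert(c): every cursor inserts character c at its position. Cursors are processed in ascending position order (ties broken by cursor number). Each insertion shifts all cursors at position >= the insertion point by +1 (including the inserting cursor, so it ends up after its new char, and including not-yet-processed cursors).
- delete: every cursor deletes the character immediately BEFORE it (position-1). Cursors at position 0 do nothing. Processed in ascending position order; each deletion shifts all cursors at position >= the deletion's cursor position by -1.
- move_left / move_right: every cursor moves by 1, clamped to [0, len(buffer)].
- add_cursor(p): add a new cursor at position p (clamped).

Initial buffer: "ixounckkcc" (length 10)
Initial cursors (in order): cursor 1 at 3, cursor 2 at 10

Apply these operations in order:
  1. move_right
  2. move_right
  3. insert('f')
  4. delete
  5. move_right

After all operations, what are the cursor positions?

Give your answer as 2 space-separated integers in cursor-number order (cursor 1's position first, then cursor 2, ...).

Answer: 6 10

Derivation:
After op 1 (move_right): buffer="ixounckkcc" (len 10), cursors c1@4 c2@10, authorship ..........
After op 2 (move_right): buffer="ixounckkcc" (len 10), cursors c1@5 c2@10, authorship ..........
After op 3 (insert('f')): buffer="ixounfckkccf" (len 12), cursors c1@6 c2@12, authorship .....1.....2
After op 4 (delete): buffer="ixounckkcc" (len 10), cursors c1@5 c2@10, authorship ..........
After op 5 (move_right): buffer="ixounckkcc" (len 10), cursors c1@6 c2@10, authorship ..........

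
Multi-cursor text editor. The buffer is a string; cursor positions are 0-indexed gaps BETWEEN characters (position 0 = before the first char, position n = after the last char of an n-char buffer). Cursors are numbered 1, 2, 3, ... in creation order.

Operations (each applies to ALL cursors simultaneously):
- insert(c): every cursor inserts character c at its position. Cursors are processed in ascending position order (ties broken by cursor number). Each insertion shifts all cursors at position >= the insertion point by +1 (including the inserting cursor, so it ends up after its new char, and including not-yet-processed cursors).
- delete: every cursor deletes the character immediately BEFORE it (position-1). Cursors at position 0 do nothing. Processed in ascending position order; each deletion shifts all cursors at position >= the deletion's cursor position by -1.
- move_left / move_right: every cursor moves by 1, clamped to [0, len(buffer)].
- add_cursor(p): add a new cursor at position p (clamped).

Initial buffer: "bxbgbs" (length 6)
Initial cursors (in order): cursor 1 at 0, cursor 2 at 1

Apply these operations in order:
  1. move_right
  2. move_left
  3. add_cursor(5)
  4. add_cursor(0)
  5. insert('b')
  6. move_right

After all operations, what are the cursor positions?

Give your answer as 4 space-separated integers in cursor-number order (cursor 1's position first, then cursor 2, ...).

After op 1 (move_right): buffer="bxbgbs" (len 6), cursors c1@1 c2@2, authorship ......
After op 2 (move_left): buffer="bxbgbs" (len 6), cursors c1@0 c2@1, authorship ......
After op 3 (add_cursor(5)): buffer="bxbgbs" (len 6), cursors c1@0 c2@1 c3@5, authorship ......
After op 4 (add_cursor(0)): buffer="bxbgbs" (len 6), cursors c1@0 c4@0 c2@1 c3@5, authorship ......
After op 5 (insert('b')): buffer="bbbbxbgbbs" (len 10), cursors c1@2 c4@2 c2@4 c3@9, authorship 14.2....3.
After op 6 (move_right): buffer="bbbbxbgbbs" (len 10), cursors c1@3 c4@3 c2@5 c3@10, authorship 14.2....3.

Answer: 3 5 10 3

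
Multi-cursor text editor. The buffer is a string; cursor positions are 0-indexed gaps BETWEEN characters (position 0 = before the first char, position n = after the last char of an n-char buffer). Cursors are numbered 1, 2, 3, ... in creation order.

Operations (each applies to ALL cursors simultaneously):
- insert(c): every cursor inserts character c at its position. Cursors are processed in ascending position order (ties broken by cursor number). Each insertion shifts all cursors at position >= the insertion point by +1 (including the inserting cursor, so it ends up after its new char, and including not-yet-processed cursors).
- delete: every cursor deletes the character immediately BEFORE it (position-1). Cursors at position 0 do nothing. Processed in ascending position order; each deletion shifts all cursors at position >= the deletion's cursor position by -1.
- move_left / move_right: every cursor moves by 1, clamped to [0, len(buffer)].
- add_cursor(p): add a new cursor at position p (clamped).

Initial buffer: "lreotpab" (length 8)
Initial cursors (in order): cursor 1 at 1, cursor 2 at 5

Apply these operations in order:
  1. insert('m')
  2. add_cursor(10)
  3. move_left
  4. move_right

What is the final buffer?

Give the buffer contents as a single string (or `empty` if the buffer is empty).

Answer: lmreotmpab

Derivation:
After op 1 (insert('m')): buffer="lmreotmpab" (len 10), cursors c1@2 c2@7, authorship .1....2...
After op 2 (add_cursor(10)): buffer="lmreotmpab" (len 10), cursors c1@2 c2@7 c3@10, authorship .1....2...
After op 3 (move_left): buffer="lmreotmpab" (len 10), cursors c1@1 c2@6 c3@9, authorship .1....2...
After op 4 (move_right): buffer="lmreotmpab" (len 10), cursors c1@2 c2@7 c3@10, authorship .1....2...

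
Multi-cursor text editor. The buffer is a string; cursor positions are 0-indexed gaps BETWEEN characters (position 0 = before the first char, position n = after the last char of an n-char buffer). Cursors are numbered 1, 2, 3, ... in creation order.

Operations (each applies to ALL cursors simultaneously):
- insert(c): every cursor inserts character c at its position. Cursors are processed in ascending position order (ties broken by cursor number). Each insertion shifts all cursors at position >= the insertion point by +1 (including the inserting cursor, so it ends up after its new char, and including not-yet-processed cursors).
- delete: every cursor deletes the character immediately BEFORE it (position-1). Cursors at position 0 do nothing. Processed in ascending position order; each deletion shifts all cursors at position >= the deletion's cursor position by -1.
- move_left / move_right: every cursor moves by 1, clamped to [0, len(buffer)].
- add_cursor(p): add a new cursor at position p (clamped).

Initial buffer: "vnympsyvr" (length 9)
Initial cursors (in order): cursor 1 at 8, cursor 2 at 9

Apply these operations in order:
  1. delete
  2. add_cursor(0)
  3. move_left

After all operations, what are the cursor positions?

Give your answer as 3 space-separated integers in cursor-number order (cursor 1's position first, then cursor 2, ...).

Answer: 6 6 0

Derivation:
After op 1 (delete): buffer="vnympsy" (len 7), cursors c1@7 c2@7, authorship .......
After op 2 (add_cursor(0)): buffer="vnympsy" (len 7), cursors c3@0 c1@7 c2@7, authorship .......
After op 3 (move_left): buffer="vnympsy" (len 7), cursors c3@0 c1@6 c2@6, authorship .......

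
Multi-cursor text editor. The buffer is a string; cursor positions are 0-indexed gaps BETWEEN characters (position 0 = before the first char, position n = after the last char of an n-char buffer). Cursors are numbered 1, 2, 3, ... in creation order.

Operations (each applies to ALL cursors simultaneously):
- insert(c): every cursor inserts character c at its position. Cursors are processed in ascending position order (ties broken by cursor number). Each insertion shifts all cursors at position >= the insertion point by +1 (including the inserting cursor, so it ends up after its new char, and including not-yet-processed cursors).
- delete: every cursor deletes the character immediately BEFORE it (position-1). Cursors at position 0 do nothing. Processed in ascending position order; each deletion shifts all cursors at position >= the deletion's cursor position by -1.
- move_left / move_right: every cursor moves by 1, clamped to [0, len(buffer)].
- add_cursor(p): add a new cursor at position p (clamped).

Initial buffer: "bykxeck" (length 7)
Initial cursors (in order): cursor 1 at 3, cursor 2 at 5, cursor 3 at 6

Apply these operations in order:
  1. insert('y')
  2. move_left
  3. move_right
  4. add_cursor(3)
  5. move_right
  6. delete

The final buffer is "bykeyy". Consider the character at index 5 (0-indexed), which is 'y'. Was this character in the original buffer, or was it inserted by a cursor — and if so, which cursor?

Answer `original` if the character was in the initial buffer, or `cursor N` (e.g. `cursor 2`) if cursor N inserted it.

Answer: cursor 3

Derivation:
After op 1 (insert('y')): buffer="bykyxeycyk" (len 10), cursors c1@4 c2@7 c3@9, authorship ...1..2.3.
After op 2 (move_left): buffer="bykyxeycyk" (len 10), cursors c1@3 c2@6 c3@8, authorship ...1..2.3.
After op 3 (move_right): buffer="bykyxeycyk" (len 10), cursors c1@4 c2@7 c3@9, authorship ...1..2.3.
After op 4 (add_cursor(3)): buffer="bykyxeycyk" (len 10), cursors c4@3 c1@4 c2@7 c3@9, authorship ...1..2.3.
After op 5 (move_right): buffer="bykyxeycyk" (len 10), cursors c4@4 c1@5 c2@8 c3@10, authorship ...1..2.3.
After op 6 (delete): buffer="bykeyy" (len 6), cursors c1@3 c4@3 c2@5 c3@6, authorship ....23
Authorship (.=original, N=cursor N): . . . . 2 3
Index 5: author = 3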